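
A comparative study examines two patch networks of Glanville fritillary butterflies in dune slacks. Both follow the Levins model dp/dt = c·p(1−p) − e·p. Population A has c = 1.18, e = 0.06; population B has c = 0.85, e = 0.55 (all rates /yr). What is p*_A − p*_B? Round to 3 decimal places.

A: p*_A = 1 − 0.06/1.18 = 0.9492.
B: p*_B = 1 − 0.55/0.85 = 0.3529.
p*_A − p*_B = 0.9492 − 0.3529 = 0.5962.

0.596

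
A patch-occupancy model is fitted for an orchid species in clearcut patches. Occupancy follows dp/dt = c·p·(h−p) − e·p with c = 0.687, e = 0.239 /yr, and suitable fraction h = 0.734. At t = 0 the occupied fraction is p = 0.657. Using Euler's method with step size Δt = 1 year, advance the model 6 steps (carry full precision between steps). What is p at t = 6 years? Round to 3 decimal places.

Update rule: p ← p + [c·p·(h−p) − e·p]·Δt with Δt = 1.
step 1: Δp = -0.12227, p = 0.53473
step 2: Δp = -0.05460, p = 0.48013
step 3: Δp = -0.03101, p = 0.44912
step 4: Δp = -0.01944, p = 0.42968
step 5: Δp = -0.01286, p = 0.41682
step 6: Δp = -0.00879, p = 0.40802

0.408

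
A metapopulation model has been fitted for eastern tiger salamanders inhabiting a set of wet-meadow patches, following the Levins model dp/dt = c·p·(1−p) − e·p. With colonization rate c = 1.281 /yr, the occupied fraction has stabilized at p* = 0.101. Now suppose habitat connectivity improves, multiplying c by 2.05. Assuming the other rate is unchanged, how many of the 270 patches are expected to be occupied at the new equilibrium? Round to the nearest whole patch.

152

Balance c(1−p*) = e gives e = 1.281×(1 − 0.10100) = 1.15162.
New p* = 1 − e/c = 1 − 1.15162/2.62605 = 0.56146.
Expected occupied = 270 × 0.56146 = 151.59 ≈ 152.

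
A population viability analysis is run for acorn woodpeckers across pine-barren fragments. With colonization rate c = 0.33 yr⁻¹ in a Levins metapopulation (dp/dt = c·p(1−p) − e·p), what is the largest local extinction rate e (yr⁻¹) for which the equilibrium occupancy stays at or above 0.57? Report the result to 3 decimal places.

0.142

1 − e/c ≥ 0.57 ⇒ e ≤ c(1 − 0.57) = 0.33 × 0.4300.
e_max = 0.1419.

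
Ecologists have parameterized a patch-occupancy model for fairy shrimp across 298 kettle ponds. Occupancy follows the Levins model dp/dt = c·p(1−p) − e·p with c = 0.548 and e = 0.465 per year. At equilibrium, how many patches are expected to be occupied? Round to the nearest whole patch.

45

p* = 1 − e/c = 1 − 0.465/0.548 = 0.1515.
Expected occupied patches = N × p* = 298 × 0.1515 = 45.14 ≈ 45.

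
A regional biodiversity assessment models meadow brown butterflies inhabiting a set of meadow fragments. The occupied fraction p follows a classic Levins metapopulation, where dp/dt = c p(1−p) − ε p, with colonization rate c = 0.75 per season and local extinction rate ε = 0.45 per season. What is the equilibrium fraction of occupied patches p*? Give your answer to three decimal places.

At equilibrium, colonization balances extinction: c·p*·(1−p*) = ε·p*.
So p* = 1 − ε/c = 1 − 0.45/0.75 = 1 − 0.6000 = 0.4000.

0.400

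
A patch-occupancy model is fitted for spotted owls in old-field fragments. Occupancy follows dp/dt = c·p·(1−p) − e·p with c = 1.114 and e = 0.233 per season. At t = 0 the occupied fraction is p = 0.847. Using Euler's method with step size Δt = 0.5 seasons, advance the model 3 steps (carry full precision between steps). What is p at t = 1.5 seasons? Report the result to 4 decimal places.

0.7997

Update rule: p ← p + [c·p·(1−p) − e·p]·Δt with Δt = 0.5.
p: 0.84700 → 0.82051  (Δp = -0.02649)
p: 0.82051 → 0.80695  (Δp = -0.01356)
p: 0.80695 → 0.79971  (Δp = -0.00724)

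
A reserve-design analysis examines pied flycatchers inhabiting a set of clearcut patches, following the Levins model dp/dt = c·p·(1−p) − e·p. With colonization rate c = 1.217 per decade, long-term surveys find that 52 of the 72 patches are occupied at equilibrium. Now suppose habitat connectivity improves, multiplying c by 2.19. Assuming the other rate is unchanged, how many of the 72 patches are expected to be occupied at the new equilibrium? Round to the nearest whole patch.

63

Observed p* = 52/72 = 0.72222.
Balance c(1−p*) = e gives e = 1.217×(1 − 0.72222) = 0.33806.
New p* = 1 − e/c = 1 − 0.33806/2.66523 = 0.87316.
Expected occupied = 72 × 0.87316 = 62.87 ≈ 63.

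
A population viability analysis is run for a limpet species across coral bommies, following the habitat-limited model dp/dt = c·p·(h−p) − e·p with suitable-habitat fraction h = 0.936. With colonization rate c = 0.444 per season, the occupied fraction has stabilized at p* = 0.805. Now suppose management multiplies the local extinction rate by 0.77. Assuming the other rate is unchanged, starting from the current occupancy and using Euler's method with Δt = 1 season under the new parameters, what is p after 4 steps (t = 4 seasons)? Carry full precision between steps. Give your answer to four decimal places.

Balance c(h−p*) = e gives e = 0.444×(0.936 − 0.80500) = 0.05816.
Starting from p₀ = 0.80500; update p ← p + (dp/dt)·Δt with the new parameters.
p: 0.80500 → 0.81577  (Δp = +0.01077)
p: 0.81577 → 0.82278  (Δp = +0.00701)
p: 0.82278 → 0.82729  (Δp = +0.00451)
p: 0.82729 → 0.83017  (Δp = +0.00288)

0.8302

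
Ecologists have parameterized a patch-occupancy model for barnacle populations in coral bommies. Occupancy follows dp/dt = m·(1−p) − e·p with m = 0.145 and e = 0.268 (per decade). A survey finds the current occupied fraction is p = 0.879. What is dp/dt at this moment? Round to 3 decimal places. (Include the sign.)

-0.218

Colonization term: m·(1−p) = 0.145×0.1210 = 0.01754.
Extinction term: e·p = 0.23557.
dp/dt = 0.01754 − 0.23557 = -0.21803.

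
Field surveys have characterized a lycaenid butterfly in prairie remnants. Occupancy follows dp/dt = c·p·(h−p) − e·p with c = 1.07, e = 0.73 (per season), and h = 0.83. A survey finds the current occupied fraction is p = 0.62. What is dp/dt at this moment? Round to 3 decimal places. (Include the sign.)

Colonization term: c·p·(h−p) = 1.07×0.62×0.2100 = 0.13931.
Extinction term: e·p = 0.45260.
dp/dt = 0.13931 − 0.45260 = -0.31329.

-0.313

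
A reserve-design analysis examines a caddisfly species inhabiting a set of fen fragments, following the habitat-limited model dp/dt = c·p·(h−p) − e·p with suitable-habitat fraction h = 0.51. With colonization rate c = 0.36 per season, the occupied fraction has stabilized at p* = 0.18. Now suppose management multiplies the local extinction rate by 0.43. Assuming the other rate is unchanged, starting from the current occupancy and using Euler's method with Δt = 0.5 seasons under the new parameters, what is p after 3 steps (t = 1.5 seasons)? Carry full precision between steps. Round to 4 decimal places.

0.1983

Balance c(h−p*) = e gives e = 0.36×(0.51 − 0.18000) = 0.11880.
Starting from p₀ = 0.18000; update p ← p + (dp/dt)·Δt with the new parameters.
step 1: Δp = +0.00609, p = 0.18609
step 2: Δp = +0.00610, p = 0.19219
step 3: Δp = +0.00609, p = 0.19828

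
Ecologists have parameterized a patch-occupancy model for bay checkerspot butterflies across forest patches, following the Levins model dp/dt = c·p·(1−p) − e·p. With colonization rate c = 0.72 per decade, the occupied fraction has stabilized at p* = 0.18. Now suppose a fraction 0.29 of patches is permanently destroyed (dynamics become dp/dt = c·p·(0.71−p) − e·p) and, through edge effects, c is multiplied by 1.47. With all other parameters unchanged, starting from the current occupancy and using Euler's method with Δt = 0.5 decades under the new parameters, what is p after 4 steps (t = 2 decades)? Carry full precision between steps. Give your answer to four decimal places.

0.1710

Balance c(1−p*) = e gives e = 0.72×(1 − 0.18000) = 0.59040.
Starting from p₀ = 0.18000; update p ← p + (dp/dt)·Δt with the new parameters.
p: 0.18000 → 0.17735  (Δp = -0.00265)
p: 0.17735 → 0.17499  (Δp = -0.00236)
p: 0.17499 → 0.17287  (Δp = -0.00211)
p: 0.17287 → 0.17098  (Δp = -0.00189)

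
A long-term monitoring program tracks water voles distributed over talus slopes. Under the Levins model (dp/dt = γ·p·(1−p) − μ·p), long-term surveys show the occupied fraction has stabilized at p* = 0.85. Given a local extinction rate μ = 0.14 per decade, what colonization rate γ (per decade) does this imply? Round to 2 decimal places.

0.93

At equilibrium γ(1−p*) = μ, so γ = μ/(1−p*).
γ = 0.14/(1 − 0.85) = 0.14/0.1500 = 0.9333.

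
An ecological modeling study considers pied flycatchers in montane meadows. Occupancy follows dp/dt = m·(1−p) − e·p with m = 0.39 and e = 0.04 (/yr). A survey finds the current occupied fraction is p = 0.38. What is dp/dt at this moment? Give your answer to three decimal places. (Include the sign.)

0.227

Colonization term: m·(1−p) = 0.39×0.6200 = 0.24180.
Extinction term: e·p = 0.01520.
dp/dt = 0.24180 − 0.01520 = 0.22660.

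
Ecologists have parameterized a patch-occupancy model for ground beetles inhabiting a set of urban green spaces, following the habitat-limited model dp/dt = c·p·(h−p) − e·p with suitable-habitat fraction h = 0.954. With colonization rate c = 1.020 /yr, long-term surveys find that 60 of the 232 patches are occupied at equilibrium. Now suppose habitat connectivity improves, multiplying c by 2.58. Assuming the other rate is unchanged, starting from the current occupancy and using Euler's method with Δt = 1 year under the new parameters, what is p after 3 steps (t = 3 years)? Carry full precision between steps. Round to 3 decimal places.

0.627

Observed p* = 60/232 = 0.25862.
Balance c(h−p*) = e gives e = 1.020×(0.954 − 0.25862) = 0.70929.
Starting from p₀ = 0.25862; update p ← p + (dp/dt)·Δt with the new parameters.
  1  |  dp/dt·Δt = +0.289829  |  p_1 = 0.548450
  2  |  dp/dt·Δt = +0.196322  |  p_2 = 0.744772
  3  |  dp/dt·Δt = -0.118183  |  p_3 = 0.626589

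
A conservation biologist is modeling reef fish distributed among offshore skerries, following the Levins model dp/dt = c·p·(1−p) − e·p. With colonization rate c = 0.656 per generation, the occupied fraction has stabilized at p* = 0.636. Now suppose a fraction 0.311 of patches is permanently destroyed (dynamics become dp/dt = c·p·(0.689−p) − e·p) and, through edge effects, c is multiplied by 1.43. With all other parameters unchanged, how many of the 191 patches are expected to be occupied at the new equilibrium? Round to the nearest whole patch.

Balance c(1−p*) = e gives e = 0.656×(1 − 0.63600) = 0.23878.
New p* = 0.689 − e/c = 0.689 − 0.23878/0.93808 = 0.43446.
Expected occupied = 191 × 0.43446 = 82.98 ≈ 83.

83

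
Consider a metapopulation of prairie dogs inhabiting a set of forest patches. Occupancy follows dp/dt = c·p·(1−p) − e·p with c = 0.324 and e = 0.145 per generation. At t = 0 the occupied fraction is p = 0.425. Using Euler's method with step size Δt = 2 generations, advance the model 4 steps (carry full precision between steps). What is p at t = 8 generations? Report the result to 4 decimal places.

Update rule: p ← p + [c·p·(1−p) − e·p]·Δt with Δt = 2.
p: 0.42500 → 0.46010  (Δp = +0.03510)
p: 0.46010 → 0.48764  (Δp = +0.02754)
p: 0.48764 → 0.50813  (Δp = +0.02048)
p: 0.50813 → 0.52273  (Δp = +0.01460)

0.5227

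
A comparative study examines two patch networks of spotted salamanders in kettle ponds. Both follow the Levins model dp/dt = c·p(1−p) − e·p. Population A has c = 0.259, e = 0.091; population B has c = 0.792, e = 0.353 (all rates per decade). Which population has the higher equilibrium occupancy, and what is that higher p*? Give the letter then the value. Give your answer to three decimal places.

A: p*_A = 1 − 0.091/0.259 = 0.6486.
B: p*_B = 1 − 0.353/0.792 = 0.5543.
A is higher at 0.6486.

A, 0.649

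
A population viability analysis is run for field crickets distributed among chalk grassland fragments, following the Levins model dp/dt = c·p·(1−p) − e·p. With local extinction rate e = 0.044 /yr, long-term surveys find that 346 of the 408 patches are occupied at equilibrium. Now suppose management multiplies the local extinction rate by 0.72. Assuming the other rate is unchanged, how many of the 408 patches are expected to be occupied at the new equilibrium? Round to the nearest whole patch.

Observed p* = 346/408 = 0.84804.
Balance c(1−p*) = e gives c = e/(1 − 0.84804) = 0.044/0.15196 = 0.28955.
New p* = 1 − e/c = 1 − 0.03168/0.28955 = 0.89059.
Expected occupied = 408 × 0.89059 = 363.36 ≈ 363.

363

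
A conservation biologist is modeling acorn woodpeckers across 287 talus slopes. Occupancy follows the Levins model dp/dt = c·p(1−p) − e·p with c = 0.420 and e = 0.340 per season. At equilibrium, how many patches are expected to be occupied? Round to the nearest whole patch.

55

p* = 1 − e/c = 1 − 0.340/0.420 = 0.1905.
Expected occupied patches = N × p* = 287 × 0.1905 = 54.67 ≈ 55.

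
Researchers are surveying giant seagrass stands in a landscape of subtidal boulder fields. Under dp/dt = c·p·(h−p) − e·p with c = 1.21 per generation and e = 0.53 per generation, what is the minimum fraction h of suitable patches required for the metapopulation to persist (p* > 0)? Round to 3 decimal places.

p* = h − e/c is positive only when h > e/c.
h_min = e/c = 0.53/1.21 = 0.4380.

0.438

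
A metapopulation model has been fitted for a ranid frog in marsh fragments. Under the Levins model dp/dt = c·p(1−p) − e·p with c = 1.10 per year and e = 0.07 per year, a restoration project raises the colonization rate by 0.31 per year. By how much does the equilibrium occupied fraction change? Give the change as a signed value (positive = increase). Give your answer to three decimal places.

0.014

Before: p* = 1 − 0.07/1.10 = 0.9364.
After the change, c = 1.41, e = 0.07, so p* = 1 − 0.07/1.41 = 0.9504.
Δp* = 0.9504 − 0.9364 = +0.0140.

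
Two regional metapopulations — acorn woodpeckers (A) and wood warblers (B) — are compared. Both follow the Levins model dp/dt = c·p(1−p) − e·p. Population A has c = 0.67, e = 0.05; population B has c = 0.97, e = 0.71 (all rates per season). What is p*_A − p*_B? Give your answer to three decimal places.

0.657

A: p*_A = 1 − 0.05/0.67 = 0.9254.
B: p*_B = 1 − 0.71/0.97 = 0.2680.
p*_A − p*_B = 0.9254 − 0.2680 = 0.6573.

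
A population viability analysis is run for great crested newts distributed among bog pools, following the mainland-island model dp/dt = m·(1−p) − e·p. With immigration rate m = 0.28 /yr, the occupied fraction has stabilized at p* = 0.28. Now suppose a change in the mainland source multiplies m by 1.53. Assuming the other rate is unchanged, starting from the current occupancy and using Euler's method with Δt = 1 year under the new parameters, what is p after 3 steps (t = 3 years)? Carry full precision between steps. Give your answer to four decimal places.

0.3733

Balance m(1−p*) = e·p* gives e = m(1−p*)/p* = 0.28×0.72000/0.28000 = 0.72000.
Starting from p₀ = 0.28000; update p ← p + (dp/dt)·Δt with the new parameters.
p: 0.28000 → 0.38685  (Δp = +0.10685)
p: 0.38685 → 0.37099  (Δp = -0.01586)
p: 0.37099 → 0.37334  (Δp = +0.00235)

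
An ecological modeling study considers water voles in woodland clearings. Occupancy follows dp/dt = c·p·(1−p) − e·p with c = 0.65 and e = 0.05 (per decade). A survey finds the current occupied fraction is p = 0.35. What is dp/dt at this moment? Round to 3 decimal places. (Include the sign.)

0.130

Colonization term: c·p·(1−p) = 0.65×0.35×0.6500 = 0.14787.
Extinction term: e·p = 0.01750.
dp/dt = 0.14787 − 0.01750 = 0.13037.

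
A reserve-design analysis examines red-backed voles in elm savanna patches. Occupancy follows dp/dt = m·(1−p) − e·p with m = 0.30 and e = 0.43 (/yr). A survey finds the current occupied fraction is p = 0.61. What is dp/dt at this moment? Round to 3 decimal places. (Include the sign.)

-0.145

Colonization term: m·(1−p) = 0.30×0.3900 = 0.11700.
Extinction term: e·p = 0.26230.
dp/dt = 0.11700 − 0.26230 = -0.14530.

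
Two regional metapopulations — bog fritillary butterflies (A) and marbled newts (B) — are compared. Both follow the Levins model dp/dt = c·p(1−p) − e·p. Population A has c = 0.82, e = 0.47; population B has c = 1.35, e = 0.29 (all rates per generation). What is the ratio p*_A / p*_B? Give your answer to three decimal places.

A: p*_A = 1 − 0.47/0.82 = 0.4268.
B: p*_B = 1 − 0.29/1.35 = 0.7852.
p*_A / p*_B = 0.4268/0.7852 = 0.5436.

0.544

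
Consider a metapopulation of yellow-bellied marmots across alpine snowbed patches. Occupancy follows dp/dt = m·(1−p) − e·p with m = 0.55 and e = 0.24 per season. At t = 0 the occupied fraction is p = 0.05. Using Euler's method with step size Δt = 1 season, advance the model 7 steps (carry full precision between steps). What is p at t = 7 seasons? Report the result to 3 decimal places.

0.696

Update rule: p ← p + [m·(1−p) − e·p]·Δt with Δt = 1.
  1  |  dp/dt·Δt = +0.510500  |  p_1 = 0.560500
  2  |  dp/dt·Δt = +0.107205  |  p_2 = 0.667705
  3  |  dp/dt·Δt = +0.022513  |  p_3 = 0.690218
  4  |  dp/dt·Δt = +0.004728  |  p_4 = 0.694946
  5  |  dp/dt·Δt = +0.000993  |  p_5 = 0.695939
  6  |  dp/dt·Δt = +0.000208  |  p_6 = 0.696147
  7  |  dp/dt·Δt = +0.000044  |  p_7 = 0.696191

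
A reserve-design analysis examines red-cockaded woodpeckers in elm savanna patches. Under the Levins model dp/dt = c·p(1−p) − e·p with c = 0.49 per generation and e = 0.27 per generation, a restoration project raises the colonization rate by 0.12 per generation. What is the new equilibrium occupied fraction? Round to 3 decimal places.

Before: p* = 1 − 0.27/0.49 = 0.4490.
After the change, c = 0.61, e = 0.27, so p* = 1 − 0.27/0.61 = 0.5574.

0.557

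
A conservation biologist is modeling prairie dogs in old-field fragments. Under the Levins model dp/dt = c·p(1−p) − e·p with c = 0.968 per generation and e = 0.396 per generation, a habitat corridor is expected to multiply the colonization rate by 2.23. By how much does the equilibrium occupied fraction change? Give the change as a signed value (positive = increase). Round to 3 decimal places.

0.226

Before: p* = 1 − 0.396/0.968 = 0.5909.
After the change, c = 2.15864, e = 0.396, so p* = 1 − 0.396/2.15864 = 0.8166.
Δp* = 0.8166 − 0.5909 = +0.2256.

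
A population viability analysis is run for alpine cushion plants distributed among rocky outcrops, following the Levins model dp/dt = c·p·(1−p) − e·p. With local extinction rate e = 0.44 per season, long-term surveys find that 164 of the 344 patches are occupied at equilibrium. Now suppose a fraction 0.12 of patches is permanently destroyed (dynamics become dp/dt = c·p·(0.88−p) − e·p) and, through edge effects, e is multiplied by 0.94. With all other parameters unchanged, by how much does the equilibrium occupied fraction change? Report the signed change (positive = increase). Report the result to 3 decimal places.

-0.089

Observed p* = 164/344 = 0.47674.
Balance c(1−p*) = e gives c = e/(1 − 0.47674) = 0.44/0.52326 = 0.84088.
New p* = 0.88 − e/c = 0.88 − 0.41360/0.84088 = 0.38813.
Δp* = 0.38813 − 0.47674 = -0.08861.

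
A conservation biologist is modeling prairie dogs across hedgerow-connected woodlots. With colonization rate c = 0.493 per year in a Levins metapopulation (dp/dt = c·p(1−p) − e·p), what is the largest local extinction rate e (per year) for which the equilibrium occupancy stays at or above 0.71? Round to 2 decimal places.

0.14

1 − e/c ≥ 0.71 ⇒ e ≤ c(1 − 0.71) = 0.493 × 0.2900.
e_max = 0.1430.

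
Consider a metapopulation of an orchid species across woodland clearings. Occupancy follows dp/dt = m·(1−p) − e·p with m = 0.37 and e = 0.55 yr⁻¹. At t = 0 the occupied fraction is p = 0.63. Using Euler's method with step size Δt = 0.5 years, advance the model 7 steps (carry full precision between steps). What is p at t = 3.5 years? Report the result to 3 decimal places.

0.405

Update rule: p ← p + [m·(1−p) − e·p]·Δt with Δt = 0.5.
step 1: Δp = -0.10480, p = 0.52520
step 2: Δp = -0.05659, p = 0.46861
step 3: Δp = -0.03056, p = 0.43805
step 4: Δp = -0.01650, p = 0.42155
step 5: Δp = -0.00891, p = 0.41263
step 6: Δp = -0.00481, p = 0.40782
step 7: Δp = -0.00260, p = 0.40522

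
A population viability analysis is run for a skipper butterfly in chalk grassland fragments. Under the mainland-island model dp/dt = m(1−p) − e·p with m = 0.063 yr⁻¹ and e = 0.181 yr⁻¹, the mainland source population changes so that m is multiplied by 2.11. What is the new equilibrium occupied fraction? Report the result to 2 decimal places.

Before: p* = 0.063/(0.063+0.181) = 0.2582.
After: m = 0.13293, e = 0.181; p* = 0.13293/0.3139 = 0.4234.

0.42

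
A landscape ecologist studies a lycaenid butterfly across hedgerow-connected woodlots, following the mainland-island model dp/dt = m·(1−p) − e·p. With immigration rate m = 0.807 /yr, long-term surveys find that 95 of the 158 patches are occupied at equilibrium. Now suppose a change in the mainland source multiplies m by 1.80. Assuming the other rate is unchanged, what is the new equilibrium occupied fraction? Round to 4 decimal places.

Observed p* = 95/158 = 0.60127.
Balance m(1−p*) = e·p* gives e = m(1−p*)/p* = 0.807×0.39873/0.60127 = 0.53516.
New p* = m/(m+e) = 1.45260/(1.45260+0.53516) = 0.73077.

0.7308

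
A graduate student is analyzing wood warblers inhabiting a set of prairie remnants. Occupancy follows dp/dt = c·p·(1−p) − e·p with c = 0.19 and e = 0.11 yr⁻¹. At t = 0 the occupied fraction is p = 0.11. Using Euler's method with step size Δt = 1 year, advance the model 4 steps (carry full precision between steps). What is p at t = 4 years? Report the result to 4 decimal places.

0.1374

Update rule: p ← p + [c·p·(1−p) − e·p]·Δt with Δt = 1.
t = 1: p = 0.11000 + (+0.00650) = 0.11650
t = 2: p = 0.11650 + (+0.00674) = 0.12324
t = 3: p = 0.12324 + (+0.00697) = 0.13022
t = 4: p = 0.13022 + (+0.00720) = 0.13741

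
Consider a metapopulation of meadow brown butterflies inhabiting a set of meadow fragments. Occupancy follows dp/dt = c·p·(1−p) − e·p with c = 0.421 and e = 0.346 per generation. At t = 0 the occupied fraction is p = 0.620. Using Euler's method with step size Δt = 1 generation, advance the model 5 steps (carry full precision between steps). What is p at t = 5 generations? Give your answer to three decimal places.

0.328

Update rule: p ← p + [c·p·(1−p) − e·p]·Δt with Δt = 1.
  1  |  dp/dt·Δt = -0.115332  |  p_1 = 0.504668
  2  |  dp/dt·Δt = -0.069374  |  p_2 = 0.435293
  3  |  dp/dt·Δt = -0.047124  |  p_3 = 0.388169
  4  |  dp/dt·Δt = -0.034322  |  p_4 = 0.353848
  5  |  dp/dt·Δt = -0.026174  |  p_5 = 0.327674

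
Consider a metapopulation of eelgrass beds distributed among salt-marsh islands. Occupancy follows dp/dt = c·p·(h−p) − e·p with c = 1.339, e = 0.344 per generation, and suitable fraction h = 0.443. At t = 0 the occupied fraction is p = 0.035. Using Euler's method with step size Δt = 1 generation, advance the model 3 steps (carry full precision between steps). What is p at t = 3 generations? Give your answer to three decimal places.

Update rule: p ← p + [c·p·(h−p) − e·p]·Δt with Δt = 1.
p: 0.03500 → 0.04208  (Δp = +0.00708)
p: 0.04208 → 0.05020  (Δp = +0.00811)
p: 0.05020 → 0.05933  (Δp = +0.00913)

0.059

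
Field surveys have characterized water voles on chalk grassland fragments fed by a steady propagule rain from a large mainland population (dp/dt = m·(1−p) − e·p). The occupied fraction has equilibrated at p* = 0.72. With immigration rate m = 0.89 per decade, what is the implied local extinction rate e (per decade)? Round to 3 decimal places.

At equilibrium m(1−p*) = e·p*, so e = m(1−p*)/p*.
e = 0.89 × 0.2800 / 0.72 = 0.3461.

0.346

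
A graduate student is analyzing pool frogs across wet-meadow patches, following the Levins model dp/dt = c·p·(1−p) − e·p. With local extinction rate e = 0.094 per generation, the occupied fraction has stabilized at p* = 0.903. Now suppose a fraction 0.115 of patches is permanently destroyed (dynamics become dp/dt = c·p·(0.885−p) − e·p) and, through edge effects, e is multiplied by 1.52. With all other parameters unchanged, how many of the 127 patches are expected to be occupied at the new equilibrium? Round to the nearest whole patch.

94

Balance c(1−p*) = e gives c = e/(1 − 0.90300) = 0.094/0.09700 = 0.96907.
New p* = 0.885 − e/c = 0.885 − 0.14288/0.96907 = 0.73756.
Expected occupied = 127 × 0.73756 = 93.67 ≈ 94.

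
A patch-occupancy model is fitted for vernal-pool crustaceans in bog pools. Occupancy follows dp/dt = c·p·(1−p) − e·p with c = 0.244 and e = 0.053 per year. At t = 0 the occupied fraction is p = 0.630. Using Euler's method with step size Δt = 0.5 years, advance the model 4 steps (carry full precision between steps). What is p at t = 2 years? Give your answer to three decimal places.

Update rule: p ← p + [c·p·(1−p) − e·p]·Δt with Δt = 0.5.
  1  |  dp/dt·Δt = +0.011743  |  p_1 = 0.641743
  2  |  dp/dt·Δt = +0.011043  |  p_2 = 0.652786
  3  |  dp/dt·Δt = +0.010353  |  p_3 = 0.663139
  4  |  dp/dt·Δt = +0.009680  |  p_4 = 0.672819

0.673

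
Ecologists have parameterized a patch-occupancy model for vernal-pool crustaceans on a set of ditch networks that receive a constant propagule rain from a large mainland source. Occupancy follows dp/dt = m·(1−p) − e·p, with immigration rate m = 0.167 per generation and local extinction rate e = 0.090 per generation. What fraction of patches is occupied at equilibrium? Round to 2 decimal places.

0.65

At equilibrium the propagule rain into empty patches balances local extinction: m(1−p*) = e·p*.
p* = m/(m+e) = 0.167/(0.167+0.090) = 0.167/0.2570 = 0.6498.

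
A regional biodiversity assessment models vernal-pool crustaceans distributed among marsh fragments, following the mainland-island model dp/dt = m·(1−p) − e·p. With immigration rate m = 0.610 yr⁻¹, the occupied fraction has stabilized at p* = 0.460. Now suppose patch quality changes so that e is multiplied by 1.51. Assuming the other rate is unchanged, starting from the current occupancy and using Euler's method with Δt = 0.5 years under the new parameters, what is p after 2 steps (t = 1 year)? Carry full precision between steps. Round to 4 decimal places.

Balance m(1−p*) = e·p* gives e = m(1−p*)/p* = 0.610×0.54000/0.46000 = 0.71609.
Starting from p₀ = 0.46000; update p ← p + (dp/dt)·Δt with the new parameters.
step 1: Δp = -0.08400, p = 0.37600
step 2: Δp = -0.01297, p = 0.36304

0.3630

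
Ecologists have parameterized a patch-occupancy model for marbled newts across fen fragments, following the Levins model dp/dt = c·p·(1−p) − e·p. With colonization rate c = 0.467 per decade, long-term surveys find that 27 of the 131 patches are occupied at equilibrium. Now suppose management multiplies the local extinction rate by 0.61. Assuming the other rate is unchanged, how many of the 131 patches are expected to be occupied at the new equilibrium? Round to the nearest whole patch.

68

Observed p* = 27/131 = 0.20611.
Balance c(1−p*) = e gives e = 0.467×(1 − 0.20611) = 0.37075.
New p* = 1 − e/c = 1 − 0.22616/0.46700 = 0.51572.
Expected occupied = 131 × 0.51572 = 67.56 ≈ 68.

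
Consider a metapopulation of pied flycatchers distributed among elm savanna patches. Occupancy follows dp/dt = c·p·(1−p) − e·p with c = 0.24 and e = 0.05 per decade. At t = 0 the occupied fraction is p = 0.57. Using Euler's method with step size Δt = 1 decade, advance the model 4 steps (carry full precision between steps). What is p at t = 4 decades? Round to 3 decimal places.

Update rule: p ← p + [c·p·(1−p) − e·p]·Δt with Δt = 1.
p: 0.57000 → 0.60032  (Δp = +0.03032)
p: 0.60032 → 0.62789  (Δp = +0.02757)
p: 0.62789 → 0.65257  (Δp = +0.02468)
p: 0.65257 → 0.67436  (Δp = +0.02178)

0.674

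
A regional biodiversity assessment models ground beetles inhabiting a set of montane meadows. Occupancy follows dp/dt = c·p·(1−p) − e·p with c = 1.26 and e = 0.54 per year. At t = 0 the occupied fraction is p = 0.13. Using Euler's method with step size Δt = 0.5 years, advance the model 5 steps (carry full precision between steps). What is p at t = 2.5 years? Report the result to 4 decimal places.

Update rule: p ← p + [c·p·(1−p) − e·p]·Δt with Δt = 0.5.
p: 0.13000 → 0.16615  (Δp = +0.03615)
p: 0.16615 → 0.20858  (Δp = +0.04242)
p: 0.20858 → 0.25626  (Δp = +0.04768)
p: 0.25626 → 0.30714  (Δp = +0.05088)
p: 0.30714 → 0.35828  (Δp = +0.05114)

0.3583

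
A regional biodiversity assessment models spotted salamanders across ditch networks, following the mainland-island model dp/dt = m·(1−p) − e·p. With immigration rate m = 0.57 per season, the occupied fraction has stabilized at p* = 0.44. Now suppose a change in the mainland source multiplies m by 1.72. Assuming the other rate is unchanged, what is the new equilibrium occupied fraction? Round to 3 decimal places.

0.575

Balance m(1−p*) = e·p* gives e = m(1−p*)/p* = 0.57×0.56000/0.44000 = 0.72545.
New p* = m/(m+e) = 0.98040/(0.98040+0.72545) = 0.57473.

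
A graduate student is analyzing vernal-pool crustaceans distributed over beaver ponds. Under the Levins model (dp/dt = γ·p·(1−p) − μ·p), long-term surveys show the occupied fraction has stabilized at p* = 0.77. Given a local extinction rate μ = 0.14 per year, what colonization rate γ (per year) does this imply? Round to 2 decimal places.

0.61

At equilibrium γ(1−p*) = μ, so γ = μ/(1−p*).
γ = 0.14/(1 − 0.77) = 0.14/0.2300 = 0.6087.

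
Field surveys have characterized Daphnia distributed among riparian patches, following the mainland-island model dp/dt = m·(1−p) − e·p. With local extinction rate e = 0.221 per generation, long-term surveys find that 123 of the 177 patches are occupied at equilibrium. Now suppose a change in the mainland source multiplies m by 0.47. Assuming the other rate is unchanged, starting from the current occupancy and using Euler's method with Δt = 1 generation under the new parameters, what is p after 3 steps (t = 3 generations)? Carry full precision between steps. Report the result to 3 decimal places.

Observed p* = 123/177 = 0.69492.
Balance m(1−p*) = e·p* gives m = e·p*/(1−p*) = 0.221×0.69492/0.30508 = 0.50339.
Starting from p₀ = 0.69492; update p ← p + (dp/dt)·Δt with the new parameters.
  1  |  dp/dt·Δt = -0.081395  |  p_1 = 0.613520
  2  |  dp/dt·Δt = -0.044149  |  p_2 = 0.569370
  3  |  dp/dt·Δt = -0.023947  |  p_3 = 0.545423

0.545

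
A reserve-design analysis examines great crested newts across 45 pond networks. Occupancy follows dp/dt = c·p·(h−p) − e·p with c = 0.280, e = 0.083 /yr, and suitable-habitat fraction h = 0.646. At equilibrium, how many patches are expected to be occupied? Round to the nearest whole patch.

p* = h − e/c = 0.646 − 0.2964 = 0.3496.
Expected occupied patches = N × p* = 45 × 0.3496 = 15.73 ≈ 16.

16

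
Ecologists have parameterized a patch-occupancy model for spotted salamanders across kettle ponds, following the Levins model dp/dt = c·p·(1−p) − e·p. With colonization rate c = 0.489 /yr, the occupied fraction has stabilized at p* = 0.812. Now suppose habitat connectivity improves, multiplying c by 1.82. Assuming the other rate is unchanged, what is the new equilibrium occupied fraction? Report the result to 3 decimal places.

0.897

Balance c(1−p*) = e gives e = 0.489×(1 − 0.81200) = 0.09193.
New p* = 1 − e/c = 1 − 0.09193/0.88998 = 0.89671.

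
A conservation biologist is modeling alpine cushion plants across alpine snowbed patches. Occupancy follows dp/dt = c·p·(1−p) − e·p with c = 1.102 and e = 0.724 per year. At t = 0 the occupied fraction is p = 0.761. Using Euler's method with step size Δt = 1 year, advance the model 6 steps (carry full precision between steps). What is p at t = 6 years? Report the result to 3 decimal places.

Update rule: p ← p + [c·p·(1−p) − e·p]·Δt with Δt = 1.
  1  |  dp/dt·Δt = -0.350533  |  p_1 = 0.410467
  2  |  dp/dt·Δt = -0.030512  |  p_2 = 0.379955
  3  |  dp/dt·Δt = -0.015468  |  p_3 = 0.364487
  4  |  dp/dt·Δt = -0.008625  |  p_4 = 0.355861
  5  |  dp/dt·Δt = -0.005039  |  p_5 = 0.350823
  6  |  dp/dt·Δt = -0.003019  |  p_6 = 0.347803

0.348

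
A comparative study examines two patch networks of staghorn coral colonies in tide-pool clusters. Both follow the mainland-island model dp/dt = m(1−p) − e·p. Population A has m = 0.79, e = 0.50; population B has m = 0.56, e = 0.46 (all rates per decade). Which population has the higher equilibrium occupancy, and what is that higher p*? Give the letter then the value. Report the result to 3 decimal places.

A, 0.612

A: p*_A = m/(m+e) = 0.79/1.2900 = 0.6124.
B: p*_B = 0.56/1.0200 = 0.5490.
A is higher at 0.6124.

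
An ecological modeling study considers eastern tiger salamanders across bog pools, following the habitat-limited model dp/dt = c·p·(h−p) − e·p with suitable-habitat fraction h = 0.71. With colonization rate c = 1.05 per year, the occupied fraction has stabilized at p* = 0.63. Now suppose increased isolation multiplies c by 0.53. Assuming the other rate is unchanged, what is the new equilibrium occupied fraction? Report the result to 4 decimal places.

Balance c(h−p*) = e gives e = 1.05×(0.71 − 0.63000) = 0.08400.
New p* = 0.71 − e/c = 0.71 − 0.08400/0.55650 = 0.55906.

0.5591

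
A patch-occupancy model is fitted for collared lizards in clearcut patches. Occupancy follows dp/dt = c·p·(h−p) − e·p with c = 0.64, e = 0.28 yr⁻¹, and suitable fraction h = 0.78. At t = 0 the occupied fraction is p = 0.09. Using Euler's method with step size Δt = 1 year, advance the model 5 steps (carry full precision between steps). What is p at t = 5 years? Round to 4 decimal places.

0.1742

Update rule: p ← p + [c·p·(h−p) − e·p]·Δt with Δt = 1.
t = 1: p = 0.09000 + (+0.01454) = 0.10454
t = 2: p = 0.10454 + (+0.01592) = 0.12047
t = 3: p = 0.12047 + (+0.01712) = 0.13758
t = 4: p = 0.13758 + (+0.01804) = 0.15563
t = 5: p = 0.15563 + (+0.01861) = 0.17424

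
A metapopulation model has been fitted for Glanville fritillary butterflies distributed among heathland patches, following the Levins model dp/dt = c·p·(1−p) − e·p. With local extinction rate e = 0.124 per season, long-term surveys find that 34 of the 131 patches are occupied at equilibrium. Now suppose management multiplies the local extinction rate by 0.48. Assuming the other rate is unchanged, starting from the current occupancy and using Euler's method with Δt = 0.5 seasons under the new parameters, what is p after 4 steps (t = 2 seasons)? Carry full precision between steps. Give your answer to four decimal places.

0.2935

Observed p* = 34/131 = 0.25954.
Balance c(1−p*) = e gives c = e/(1 − 0.25954) = 0.124/0.74046 = 0.16746.
Starting from p₀ = 0.25954; update p ← p + (dp/dt)·Δt with the new parameters.
t = 0.5: p = 0.25954 + (+0.00837) = 0.26791
t = 1: p = 0.26791 + (+0.00845) = 0.27636
t = 1.5: p = 0.27636 + (+0.00852) = 0.28488
t = 2: p = 0.28488 + (+0.00858) = 0.29346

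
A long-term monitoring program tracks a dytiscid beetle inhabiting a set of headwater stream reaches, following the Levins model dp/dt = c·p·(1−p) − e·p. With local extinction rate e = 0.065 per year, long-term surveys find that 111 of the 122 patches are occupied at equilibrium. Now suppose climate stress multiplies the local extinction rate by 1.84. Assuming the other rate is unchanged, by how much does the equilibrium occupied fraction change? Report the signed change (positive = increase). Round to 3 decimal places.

Observed p* = 111/122 = 0.90984.
Balance c(1−p*) = e gives c = e/(1 − 0.90984) = 0.065/0.09016 = 0.72094.
New p* = 1 − e/c = 1 − 0.11960/0.72094 = 0.83411.
Δp* = 0.83411 − 0.90984 = -0.07573.

-0.076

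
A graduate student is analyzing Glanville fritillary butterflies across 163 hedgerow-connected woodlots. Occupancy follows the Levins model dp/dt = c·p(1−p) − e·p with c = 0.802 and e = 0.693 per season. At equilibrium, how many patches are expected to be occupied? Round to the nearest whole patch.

22

p* = 1 − e/c = 1 − 0.693/0.802 = 0.1359.
Expected occupied patches = N × p* = 163 × 0.1359 = 22.15 ≈ 22.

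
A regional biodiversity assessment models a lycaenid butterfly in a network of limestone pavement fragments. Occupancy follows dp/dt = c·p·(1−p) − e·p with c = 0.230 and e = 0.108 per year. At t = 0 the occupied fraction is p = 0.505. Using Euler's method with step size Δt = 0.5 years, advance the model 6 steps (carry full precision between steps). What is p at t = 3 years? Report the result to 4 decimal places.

0.5127

Update rule: p ← p + [c·p·(1−p) − e·p]·Δt with Δt = 0.5.
p: 0.50500 → 0.50648  (Δp = +0.00148)
p: 0.50648 → 0.50787  (Δp = +0.00140)
p: 0.50787 → 0.50919  (Δp = +0.00132)
p: 0.50919 → 0.51043  (Δp = +0.00124)
p: 0.51043 → 0.51161  (Δp = +0.00117)
p: 0.51161 → 0.51272  (Δp = +0.00111)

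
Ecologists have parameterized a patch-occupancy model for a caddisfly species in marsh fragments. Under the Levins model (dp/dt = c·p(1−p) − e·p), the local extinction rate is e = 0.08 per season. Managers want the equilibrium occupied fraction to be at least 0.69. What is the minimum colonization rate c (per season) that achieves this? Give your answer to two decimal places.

0.26

p* = 1 − e/c ≥ 0.69 requires e/c ≤ 0.3100, i.e. c ≥ e/0.3100.
c_min = 0.08/0.3100 = 0.2581.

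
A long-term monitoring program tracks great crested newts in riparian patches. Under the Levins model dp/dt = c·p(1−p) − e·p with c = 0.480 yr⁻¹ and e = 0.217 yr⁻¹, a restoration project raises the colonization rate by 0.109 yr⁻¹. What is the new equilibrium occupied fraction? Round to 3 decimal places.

0.632

Before: p* = 1 − 0.217/0.480 = 0.5479.
After the change, c = 0.589, e = 0.217, so p* = 1 − 0.217/0.589 = 0.6316.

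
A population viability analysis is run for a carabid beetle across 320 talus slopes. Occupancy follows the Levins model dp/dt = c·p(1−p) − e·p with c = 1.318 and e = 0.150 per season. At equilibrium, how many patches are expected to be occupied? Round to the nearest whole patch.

p* = 1 − e/c = 1 − 0.150/1.318 = 0.8862.
Expected occupied patches = N × p* = 320 × 0.8862 = 283.58 ≈ 284.

284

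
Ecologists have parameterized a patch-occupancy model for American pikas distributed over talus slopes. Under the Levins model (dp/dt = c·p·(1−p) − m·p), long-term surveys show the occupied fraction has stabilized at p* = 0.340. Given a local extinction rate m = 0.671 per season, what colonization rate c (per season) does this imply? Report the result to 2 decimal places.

At equilibrium c(1−p*) = m, so c = m/(1−p*).
c = 0.671/(1 − 0.340) = 0.671/0.6600 = 1.0167.

1.02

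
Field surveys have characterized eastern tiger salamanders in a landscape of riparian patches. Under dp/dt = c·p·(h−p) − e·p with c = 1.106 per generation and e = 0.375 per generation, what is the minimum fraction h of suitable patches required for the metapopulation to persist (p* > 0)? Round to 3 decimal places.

0.339

p* = h − e/c is positive only when h > e/c.
h_min = e/c = 0.375/1.106 = 0.3391.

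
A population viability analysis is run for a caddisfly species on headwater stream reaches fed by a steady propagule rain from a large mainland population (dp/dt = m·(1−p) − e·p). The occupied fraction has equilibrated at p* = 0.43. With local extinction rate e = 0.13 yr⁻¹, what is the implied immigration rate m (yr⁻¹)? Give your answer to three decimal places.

0.098

At equilibrium m(1−p*) = e·p*, so m = e·p*/(1−p*).
m = 0.13 × 0.43 / 0.5700 = 0.0559/0.5700 = 0.0981.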